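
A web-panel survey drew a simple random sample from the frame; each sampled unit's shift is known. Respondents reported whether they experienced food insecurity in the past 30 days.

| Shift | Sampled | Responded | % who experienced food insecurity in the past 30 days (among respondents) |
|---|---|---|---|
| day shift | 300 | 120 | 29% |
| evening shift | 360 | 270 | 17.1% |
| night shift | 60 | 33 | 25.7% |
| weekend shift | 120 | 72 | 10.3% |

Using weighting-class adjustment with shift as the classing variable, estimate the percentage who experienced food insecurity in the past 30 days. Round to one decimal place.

Response rates by class: day shift 120/300 = 40%, evening shift 270/360 = 75%, night shift 33/60 = 55%, weekend shift 72/120 = 60%.
Weighting each respondent by the inverse class response rate inflates each class back to its sampled size, so the class weight is n_sampled:
  day shift: 300 × 29 = 8700
  evening shift: 360 × 17.1 = 6156
  night shift: 60 × 25.7 = 1542
  weekend shift: 120 × 10.3 = 1236
Adjusted estimate = 17,634 / 840 = 20.9929 → 21.0%.

21.0%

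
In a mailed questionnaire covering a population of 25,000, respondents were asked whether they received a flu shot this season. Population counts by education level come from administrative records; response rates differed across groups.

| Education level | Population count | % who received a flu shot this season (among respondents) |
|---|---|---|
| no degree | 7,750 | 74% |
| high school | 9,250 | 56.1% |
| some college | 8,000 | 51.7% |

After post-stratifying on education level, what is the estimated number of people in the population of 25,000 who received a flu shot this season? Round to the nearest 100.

15,100

Estimated count per cell = population count × respondent percentage:
  no degree: 7,750 × 74% = 5735
  high school: 9,250 × 56.1% = 5189.25
  some college: 8,000 × 51.7% = 4136
Estimated total = 15060.2 → 15,100.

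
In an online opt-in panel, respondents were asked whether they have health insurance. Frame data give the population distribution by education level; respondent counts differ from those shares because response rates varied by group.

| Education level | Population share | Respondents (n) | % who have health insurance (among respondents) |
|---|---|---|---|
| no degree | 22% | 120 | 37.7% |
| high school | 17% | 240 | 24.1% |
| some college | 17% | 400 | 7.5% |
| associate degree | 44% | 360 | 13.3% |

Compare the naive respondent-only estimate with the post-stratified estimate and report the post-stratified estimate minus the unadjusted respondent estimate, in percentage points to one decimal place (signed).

+3.4 percentage points

Without adjustment, the pooled respondent share is:
  (120/1120)×37.7 + (240/1120)×24.1 + (400/1120)×7.5 + (360/1120)×13.3 = 16.1571%
Post-stratified estimate weights by population shares:
  0.22×37.7 + 0.17×24.1 + 0.17×7.5 + 0.44×13.3 = 19.518%
Difference = 19.518 − 16.1571 = 3.3609 pp.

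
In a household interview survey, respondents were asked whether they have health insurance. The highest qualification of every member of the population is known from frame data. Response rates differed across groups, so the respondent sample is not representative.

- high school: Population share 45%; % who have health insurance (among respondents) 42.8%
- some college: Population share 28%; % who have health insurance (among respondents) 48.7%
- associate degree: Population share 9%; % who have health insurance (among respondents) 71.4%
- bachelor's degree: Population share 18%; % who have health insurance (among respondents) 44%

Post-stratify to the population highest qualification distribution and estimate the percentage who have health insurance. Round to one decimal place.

Weight each group's respondent value by its population share:
  high school: 0.45 × 42.8 = 19.26
  some college: 0.28 × 48.7 = 13.636
  associate degree: 0.09 × 71.4 = 6.426
  bachelor's degree: 0.18 × 44 = 7.92
Post-stratified estimate = 47.242 → 47.2%.

47.2%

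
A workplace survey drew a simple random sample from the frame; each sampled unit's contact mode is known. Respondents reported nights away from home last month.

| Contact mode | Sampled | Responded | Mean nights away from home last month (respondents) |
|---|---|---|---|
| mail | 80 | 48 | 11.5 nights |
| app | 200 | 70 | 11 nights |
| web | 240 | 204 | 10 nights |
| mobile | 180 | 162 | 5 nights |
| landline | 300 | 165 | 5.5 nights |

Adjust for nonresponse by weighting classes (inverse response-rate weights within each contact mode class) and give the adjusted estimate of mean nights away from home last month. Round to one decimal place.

Class response rates: mail 48/80 = 60%, app 70/200 = 35%, web 204/240 = 85%, mobile 162/180 = 90%, landline 165/300 = 55%.
Weighting each respondent by the inverse class response rate inflates each class back to its sampled size, so the class weight is n_sampled:
  mail: 80 × 11.5 = 920
  app: 200 × 11 = 2200
  web: 240 × 10 = 2400
  mobile: 180 × 5 = 900
  landline: 300 × 5.5 = 1650
Adjusted estimate = 8070 / 1,000 = 8.07 → 8.1.

8.1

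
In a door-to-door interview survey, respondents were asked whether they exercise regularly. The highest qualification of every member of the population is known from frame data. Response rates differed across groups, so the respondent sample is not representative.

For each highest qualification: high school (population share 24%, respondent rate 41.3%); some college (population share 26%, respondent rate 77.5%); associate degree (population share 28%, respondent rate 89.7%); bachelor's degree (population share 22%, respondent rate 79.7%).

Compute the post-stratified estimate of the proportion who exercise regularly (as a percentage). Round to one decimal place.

72.7%

Reweight to the known highest qualification distribution:
  high school: 0.24 × 41.3 = 9.912
  some college: 0.26 × 77.5 = 20.15
  associate degree: 0.28 × 89.7 = 25.116
  bachelor's degree: 0.22 × 79.7 = 17.534
Post-stratified estimate = 72.712 → 72.7%.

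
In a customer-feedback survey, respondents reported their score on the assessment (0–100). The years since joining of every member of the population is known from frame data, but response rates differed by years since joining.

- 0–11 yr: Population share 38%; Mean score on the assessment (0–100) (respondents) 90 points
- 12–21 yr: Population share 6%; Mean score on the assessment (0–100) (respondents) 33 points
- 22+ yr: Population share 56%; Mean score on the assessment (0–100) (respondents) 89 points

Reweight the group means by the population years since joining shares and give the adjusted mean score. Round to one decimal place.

86.0

Weight each group's respondent value by its population share:
  0–11 yr: 0.38 × 90 = 34.2
  12–21 yr: 0.06 × 33 = 1.98
  22+ yr: 0.56 × 89 = 49.84
Post-stratified estimate = 86.02 → 86.0.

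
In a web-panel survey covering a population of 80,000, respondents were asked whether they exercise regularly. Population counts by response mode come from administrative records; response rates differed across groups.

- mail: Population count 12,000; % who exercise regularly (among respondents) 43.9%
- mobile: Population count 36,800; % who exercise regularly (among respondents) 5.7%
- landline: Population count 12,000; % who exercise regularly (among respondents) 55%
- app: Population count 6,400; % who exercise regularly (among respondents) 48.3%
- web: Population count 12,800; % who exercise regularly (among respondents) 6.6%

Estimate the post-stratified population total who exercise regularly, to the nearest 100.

17,900

Apply each group's respondent rate to its population count:
  mail: 12,000 × 43.9% = 5268
  mobile: 36,800 × 5.7% = 2097.6
  landline: 12,000 × 55% = 6600
  app: 6,400 × 48.3% = 3091.2
  web: 12,800 × 6.6% = 844.8
Estimated total = 17901.6 → 17,900.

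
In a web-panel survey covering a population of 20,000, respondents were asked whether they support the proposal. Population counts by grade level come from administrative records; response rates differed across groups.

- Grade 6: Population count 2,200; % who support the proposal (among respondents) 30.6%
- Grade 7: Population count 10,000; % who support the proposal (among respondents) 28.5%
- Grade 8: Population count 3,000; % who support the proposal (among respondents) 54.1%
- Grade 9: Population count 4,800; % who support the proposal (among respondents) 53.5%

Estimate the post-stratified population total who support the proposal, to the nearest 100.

Apply each group's respondent rate to its population count:
  Grade 6: 2,200 × 30.6% = 673.2
  Grade 7: 10,000 × 28.5% = 2850
  Grade 8: 3,000 × 54.1% = 1623
  Grade 9: 4,800 × 53.5% = 2568
Estimated total = 7714.2 → 7,700.

7,700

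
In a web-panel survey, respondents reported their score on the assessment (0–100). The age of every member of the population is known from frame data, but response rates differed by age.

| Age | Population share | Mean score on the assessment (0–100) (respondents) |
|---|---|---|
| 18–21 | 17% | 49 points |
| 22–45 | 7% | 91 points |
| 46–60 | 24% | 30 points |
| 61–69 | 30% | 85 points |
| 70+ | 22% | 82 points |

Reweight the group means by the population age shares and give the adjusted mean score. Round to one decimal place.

65.4

Each cell contributes population-share × respondent value:
  18–21: 0.17 × 49 = 8.33
  22–45: 0.07 × 91 = 6.37
  46–60: 0.24 × 30 = 7.2
  61–69: 0.3 × 85 = 25.5
  70+: 0.22 × 82 = 18.04
Post-stratified estimate = 65.44 → 65.4.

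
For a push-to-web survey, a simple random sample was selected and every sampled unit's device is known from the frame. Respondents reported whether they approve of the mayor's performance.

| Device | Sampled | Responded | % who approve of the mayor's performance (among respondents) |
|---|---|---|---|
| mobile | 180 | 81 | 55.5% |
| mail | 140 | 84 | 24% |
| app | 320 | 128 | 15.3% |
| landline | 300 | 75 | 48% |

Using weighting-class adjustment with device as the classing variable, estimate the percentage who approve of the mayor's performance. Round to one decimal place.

Response rates by class: mobile 81/180 = 45%, mail 84/140 = 60%, app 128/320 = 40%, landline 75/300 = 25%.
Each respondent's weight = sampled/responded in their class; summing within a class gives n_sampled, so:
  mobile: 180 × 55.5 = 9990
  mail: 140 × 24 = 3360
  app: 320 × 15.3 = 4896
  landline: 300 × 48 = 14,400
Adjusted estimate = 32,646 / 940 = 34.7298 → 34.7%.

34.7%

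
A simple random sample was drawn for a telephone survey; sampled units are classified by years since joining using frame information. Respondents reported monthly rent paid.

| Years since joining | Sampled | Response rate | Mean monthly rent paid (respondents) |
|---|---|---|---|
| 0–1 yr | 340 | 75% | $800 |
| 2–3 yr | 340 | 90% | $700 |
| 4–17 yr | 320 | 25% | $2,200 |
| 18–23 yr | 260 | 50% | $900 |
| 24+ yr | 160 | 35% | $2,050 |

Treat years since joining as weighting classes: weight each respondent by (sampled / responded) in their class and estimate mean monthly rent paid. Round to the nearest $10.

Inverse-response-rate weighting restores each class to its sampled count, so class totals weight by n_sampled:
  0–1 yr: 340 × 800 = 272,000
  2–3 yr: 340 × 700 = 238,000
  4–17 yr: 320 × 2200 = 704,000
  18–23 yr: 260 × 900 = 234,000
  24+ yr: 160 × 2050 = 328,000
Adjusted estimate = 1,776,000 / 1,420 = 1250.7 → $1,250.

$1,250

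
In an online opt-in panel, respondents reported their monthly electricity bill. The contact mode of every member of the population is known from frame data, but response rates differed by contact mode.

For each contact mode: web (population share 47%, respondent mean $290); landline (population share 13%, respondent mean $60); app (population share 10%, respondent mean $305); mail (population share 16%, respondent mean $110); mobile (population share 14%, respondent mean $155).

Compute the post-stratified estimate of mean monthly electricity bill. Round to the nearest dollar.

$214

Each cell contributes population-share × respondent value:
  web: 0.47 × 290 = 136.3
  landline: 0.13 × 60 = 7.8
  app: 0.1 × 305 = 30.5
  mail: 0.16 × 110 = 17.6
  mobile: 0.14 × 155 = 21.7
Post-stratified estimate = 213.9 → $214.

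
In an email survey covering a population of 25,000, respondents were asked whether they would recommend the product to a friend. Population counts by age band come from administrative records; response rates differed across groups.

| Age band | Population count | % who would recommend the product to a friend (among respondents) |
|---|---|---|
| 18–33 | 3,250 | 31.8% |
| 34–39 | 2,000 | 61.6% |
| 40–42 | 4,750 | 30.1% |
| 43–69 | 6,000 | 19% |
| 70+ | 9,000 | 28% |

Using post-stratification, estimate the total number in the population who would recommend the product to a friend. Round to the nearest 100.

7,400

Estimated count per cell = population count × respondent percentage:
  18–33: 3,250 × 31.8% = 1033.5
  34–39: 2,000 × 61.6% = 1232
  40–42: 4,750 × 30.1% = 1429.75
  43–69: 6,000 × 19% = 1140
  70+: 9,000 × 28% = 2520
Estimated total = 7355.25 → 7,400.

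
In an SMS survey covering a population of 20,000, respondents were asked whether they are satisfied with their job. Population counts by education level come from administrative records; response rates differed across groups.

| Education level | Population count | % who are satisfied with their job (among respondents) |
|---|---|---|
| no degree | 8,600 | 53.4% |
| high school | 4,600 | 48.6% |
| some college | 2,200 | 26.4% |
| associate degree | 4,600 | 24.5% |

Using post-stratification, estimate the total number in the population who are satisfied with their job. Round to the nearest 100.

Estimated count per cell = population count × respondent percentage:
  no degree: 8,600 × 53.4% = 4592.4
  high school: 4,600 × 48.6% = 2235.6
  some college: 2,200 × 26.4% = 580.8
  associate degree: 4,600 × 24.5% = 1127
Estimated total = 8535.8 → 8,500.

8,500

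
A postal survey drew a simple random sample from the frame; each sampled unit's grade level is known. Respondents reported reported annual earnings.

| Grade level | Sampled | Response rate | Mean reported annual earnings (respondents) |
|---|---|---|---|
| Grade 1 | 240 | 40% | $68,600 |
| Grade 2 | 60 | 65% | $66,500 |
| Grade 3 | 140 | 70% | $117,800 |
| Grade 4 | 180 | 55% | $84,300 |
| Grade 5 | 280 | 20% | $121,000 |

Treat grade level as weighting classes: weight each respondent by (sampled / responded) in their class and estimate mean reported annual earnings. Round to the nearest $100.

With weight = n_sampled/n_responded per class, the weighted class total is n_sampled:
  Grade 1: 240 × 68,600 = 16,464,000
  Grade 2: 60 × 66,500 = 3,990,000
  Grade 3: 140 × 117,800 = 16,492,000
  Grade 4: 180 × 84,300 = 15,174,000
  Grade 5: 280 × 121,000 = 33,880,000
Adjusted estimate = 86,000,000 / 900 = 95555.6 → $95,600.

$95,600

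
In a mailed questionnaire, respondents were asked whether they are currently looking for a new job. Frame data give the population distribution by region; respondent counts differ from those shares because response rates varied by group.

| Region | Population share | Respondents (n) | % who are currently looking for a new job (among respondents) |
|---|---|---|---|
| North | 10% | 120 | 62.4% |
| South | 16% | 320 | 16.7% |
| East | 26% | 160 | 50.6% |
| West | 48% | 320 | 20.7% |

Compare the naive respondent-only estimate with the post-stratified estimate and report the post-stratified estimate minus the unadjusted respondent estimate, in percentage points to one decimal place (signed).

Naive respondent-only estimate (weights = respondent counts):
  (120/920)×62.4 + (320/920)×16.7 + (160/920)×50.6 + (320/920)×20.7 = 29.9478%
Post-stratified estimate weights by population shares:
  0.1×62.4 + 0.16×16.7 + 0.26×50.6 + 0.48×20.7 = 32.004%
Difference = 32.004 − 29.9478 = 2.0562 pp.

+2.1 percentage points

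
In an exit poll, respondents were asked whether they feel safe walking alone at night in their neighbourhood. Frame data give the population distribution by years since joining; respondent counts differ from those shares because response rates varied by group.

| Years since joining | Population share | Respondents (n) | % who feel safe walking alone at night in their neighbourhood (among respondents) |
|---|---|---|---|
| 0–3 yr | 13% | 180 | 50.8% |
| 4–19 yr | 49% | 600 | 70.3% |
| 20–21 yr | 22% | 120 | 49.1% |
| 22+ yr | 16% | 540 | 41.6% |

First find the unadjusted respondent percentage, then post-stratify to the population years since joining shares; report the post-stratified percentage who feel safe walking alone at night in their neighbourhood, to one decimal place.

58.5%

Without adjustment, the pooled respondent share is:
  (180/1440)×50.8 + (600/1440)×70.3 + (120/1440)×49.1 + (540/1440)×41.6 = 55.3333%
Reweighting by population years since joining shares:
  0.13×50.8 + 0.49×70.3 + 0.22×49.1 + 0.16×41.6 = 58.509%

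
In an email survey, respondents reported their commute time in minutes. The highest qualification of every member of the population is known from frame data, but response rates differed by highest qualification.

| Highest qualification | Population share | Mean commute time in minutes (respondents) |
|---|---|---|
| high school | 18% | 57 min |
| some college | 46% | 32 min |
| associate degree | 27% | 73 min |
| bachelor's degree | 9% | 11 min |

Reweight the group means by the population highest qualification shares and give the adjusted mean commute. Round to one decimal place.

45.7

Reweight to the known highest qualification distribution:
  high school: 0.18 × 57 = 10.26
  some college: 0.46 × 32 = 14.72
  associate degree: 0.27 × 73 = 19.71
  bachelor's degree: 0.09 × 11 = 0.99
Post-stratified estimate = 45.68 → 45.7.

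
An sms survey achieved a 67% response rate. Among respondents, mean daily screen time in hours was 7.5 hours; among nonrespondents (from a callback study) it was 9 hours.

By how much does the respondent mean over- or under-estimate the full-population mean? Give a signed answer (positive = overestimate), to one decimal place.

-0.5

Nonresponse fraction = 1 − 0.67 = 0.33.
Bias = (nonresponse fraction) × (respondent mean − nonrespondent mean)
     = 0.33 × (7.5 − 9) = 0.33 × -1.5 = -0.495.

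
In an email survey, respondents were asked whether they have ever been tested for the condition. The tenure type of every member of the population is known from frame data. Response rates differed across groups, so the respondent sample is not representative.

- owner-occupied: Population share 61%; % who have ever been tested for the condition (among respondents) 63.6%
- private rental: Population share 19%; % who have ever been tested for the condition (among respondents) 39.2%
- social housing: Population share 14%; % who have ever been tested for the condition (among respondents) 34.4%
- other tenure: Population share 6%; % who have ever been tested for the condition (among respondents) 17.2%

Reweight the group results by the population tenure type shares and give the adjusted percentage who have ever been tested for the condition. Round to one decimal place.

Post-stratification weights by population share, not respondent share:
  owner-occupied: 0.61 × 63.6 = 38.796
  private rental: 0.19 × 39.2 = 7.448
  social housing: 0.14 × 34.4 = 4.816
  other tenure: 0.06 × 17.2 = 1.032
Post-stratified estimate = 52.092 → 52.1%.

52.1%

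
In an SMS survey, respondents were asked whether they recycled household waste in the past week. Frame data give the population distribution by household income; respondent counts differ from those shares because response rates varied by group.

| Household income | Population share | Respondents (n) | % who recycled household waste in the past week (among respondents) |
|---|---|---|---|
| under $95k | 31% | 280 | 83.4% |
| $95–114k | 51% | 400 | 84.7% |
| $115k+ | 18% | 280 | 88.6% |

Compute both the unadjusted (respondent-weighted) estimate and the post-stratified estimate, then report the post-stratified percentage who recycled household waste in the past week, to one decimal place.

85.0%

Without adjustment, the pooled respondent share is:
  (280/960)×83.4 + (400/960)×84.7 + (280/960)×88.6 = 85.4583%
Post-stratifying to population shares instead:
  0.31×83.4 + 0.51×84.7 + 0.18×88.6 = 84.999%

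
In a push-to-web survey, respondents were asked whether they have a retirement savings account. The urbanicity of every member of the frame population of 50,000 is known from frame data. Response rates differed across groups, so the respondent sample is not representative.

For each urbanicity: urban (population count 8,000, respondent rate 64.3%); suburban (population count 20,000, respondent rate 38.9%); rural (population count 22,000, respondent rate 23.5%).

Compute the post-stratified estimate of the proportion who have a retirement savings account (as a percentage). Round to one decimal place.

Reweight to the known urbanicity distribution:
  urban: (8,000/50,000) × 64.3 = 10.288
  suburban: (20,000/50,000) × 38.9 = 15.56
  rural: (22,000/50,000) × 23.5 = 10.34
Post-stratified estimate = 36.188 → 36.2%.

36.2%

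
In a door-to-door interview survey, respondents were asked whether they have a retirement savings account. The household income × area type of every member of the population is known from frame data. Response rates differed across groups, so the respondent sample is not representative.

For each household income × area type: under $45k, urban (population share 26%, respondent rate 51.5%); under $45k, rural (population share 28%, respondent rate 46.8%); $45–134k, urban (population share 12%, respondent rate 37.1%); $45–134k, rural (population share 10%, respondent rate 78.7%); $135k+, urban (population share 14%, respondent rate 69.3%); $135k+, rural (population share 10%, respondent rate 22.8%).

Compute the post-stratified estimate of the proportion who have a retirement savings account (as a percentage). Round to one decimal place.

50.8%

Each cell contributes population-share × respondent value:
  under $45k, urban: 0.26 × 51.5 = 13.39
  under $45k, rural: 0.28 × 46.8 = 13.104
  $45–134k, urban: 0.12 × 37.1 = 4.452
  $45–134k, rural: 0.1 × 78.7 = 7.87
  $135k+, urban: 0.14 × 69.3 = 9.702
  $135k+, rural: 0.1 × 22.8 = 2.28
Post-stratified estimate = 50.798 → 50.8%.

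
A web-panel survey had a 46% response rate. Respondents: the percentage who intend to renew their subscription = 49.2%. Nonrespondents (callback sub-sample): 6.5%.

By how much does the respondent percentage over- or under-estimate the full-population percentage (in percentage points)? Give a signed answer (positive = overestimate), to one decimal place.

Nonresponse fraction = 1 − 0.46 = 0.54.
Bias = (nonresponse fraction) × (respondent percentage − nonrespondent percentage)
     = 0.54 × (49.2 − 6.5) = 0.54 × 42.7 = 23.058.

+23.1 percentage points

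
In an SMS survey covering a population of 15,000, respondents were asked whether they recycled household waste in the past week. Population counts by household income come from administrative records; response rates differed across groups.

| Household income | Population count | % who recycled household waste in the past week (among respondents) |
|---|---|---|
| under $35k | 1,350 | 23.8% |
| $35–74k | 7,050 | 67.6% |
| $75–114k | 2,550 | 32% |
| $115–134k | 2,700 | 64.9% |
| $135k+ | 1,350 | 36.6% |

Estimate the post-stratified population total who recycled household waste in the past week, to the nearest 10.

8,150

Apply each group's respondent rate to its population count:
  under $35k: 1,350 × 23.8% = 321.3
  $35–74k: 7,050 × 67.6% = 4765.8
  $75–114k: 2,550 × 32% = 816
  $115–134k: 2,700 × 64.9% = 1752.3
  $135k+: 1,350 × 36.6% = 494.1
Estimated total = 8149.5 → 8,150.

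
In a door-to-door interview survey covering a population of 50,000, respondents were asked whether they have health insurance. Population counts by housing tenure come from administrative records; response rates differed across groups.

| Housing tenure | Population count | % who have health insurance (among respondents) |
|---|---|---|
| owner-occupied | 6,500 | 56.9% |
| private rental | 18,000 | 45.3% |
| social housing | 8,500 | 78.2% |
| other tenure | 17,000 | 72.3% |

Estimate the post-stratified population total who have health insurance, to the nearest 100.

30,800

Each cell contributes its population count × the respondent rate:
  owner-occupied: 6,500 × 56.9% = 3698.5
  private rental: 18,000 × 45.3% = 8154
  social housing: 8,500 × 78.2% = 6647
  other tenure: 17,000 × 72.3% = 12,291
Estimated total = 30790.5 → 30,800.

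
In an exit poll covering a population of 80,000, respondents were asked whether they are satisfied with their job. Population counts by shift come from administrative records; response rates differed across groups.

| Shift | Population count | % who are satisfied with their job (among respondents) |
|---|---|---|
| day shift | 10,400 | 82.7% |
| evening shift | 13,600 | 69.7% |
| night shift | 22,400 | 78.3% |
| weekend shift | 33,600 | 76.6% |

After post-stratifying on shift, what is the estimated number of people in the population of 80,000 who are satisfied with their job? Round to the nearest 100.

61,400

Estimated count per cell = population count × respondent percentage:
  day shift: 10,400 × 82.7% = 8600.8
  evening shift: 13,600 × 69.7% = 9479.2
  night shift: 22,400 × 78.3% = 17539.2
  weekend shift: 33,600 × 76.6% = 25737.6
Estimated total = 61356.8 → 61,400.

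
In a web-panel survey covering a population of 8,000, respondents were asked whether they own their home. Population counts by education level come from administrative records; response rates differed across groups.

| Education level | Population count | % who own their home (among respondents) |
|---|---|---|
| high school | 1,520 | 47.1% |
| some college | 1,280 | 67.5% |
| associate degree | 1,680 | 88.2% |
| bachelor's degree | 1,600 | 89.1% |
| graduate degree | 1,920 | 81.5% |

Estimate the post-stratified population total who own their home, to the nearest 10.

Each cell contributes its population count × the respondent rate:
  high school: 1,520 × 47.1% = 715.92
  some college: 1,280 × 67.5% = 864
  associate degree: 1,680 × 88.2% = 1481.76
  bachelor's degree: 1,600 × 89.1% = 1425.6
  graduate degree: 1,920 × 81.5% = 1564.8
Estimated total = 6052.08 → 6,050.

6,050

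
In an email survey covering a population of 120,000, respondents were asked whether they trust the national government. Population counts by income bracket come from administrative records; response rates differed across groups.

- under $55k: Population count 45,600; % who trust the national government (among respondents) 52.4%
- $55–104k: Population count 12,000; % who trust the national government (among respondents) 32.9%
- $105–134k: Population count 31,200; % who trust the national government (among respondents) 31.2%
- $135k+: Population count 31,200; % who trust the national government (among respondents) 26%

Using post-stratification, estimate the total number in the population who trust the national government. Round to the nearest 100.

45,700

Estimated count per cell = population count × respondent percentage:
  under $55k: 45,600 × 52.4% = 23894.4
  $55–104k: 12,000 × 32.9% = 3948
  $105–134k: 31,200 × 31.2% = 9734.4
  $135k+: 31,200 × 26% = 8112
Estimated total = 45688.8 → 45,700.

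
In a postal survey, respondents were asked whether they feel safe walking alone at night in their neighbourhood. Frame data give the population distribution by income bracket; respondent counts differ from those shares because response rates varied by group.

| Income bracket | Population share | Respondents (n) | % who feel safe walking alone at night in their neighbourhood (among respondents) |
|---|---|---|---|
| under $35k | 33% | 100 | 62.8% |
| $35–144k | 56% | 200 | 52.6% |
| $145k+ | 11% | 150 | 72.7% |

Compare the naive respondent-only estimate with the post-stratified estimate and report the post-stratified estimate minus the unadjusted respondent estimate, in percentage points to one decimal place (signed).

-3.4 percentage points

Naive respondent-only estimate (weights = respondent counts):
  (100/450)×62.8 + (200/450)×52.6 + (150/450)×72.7 = 61.5667%
Post-stratifying to population shares instead:
  0.33×62.8 + 0.56×52.6 + 0.11×72.7 = 58.177%
Difference = 58.177 − 61.5667 = -3.3897 pp.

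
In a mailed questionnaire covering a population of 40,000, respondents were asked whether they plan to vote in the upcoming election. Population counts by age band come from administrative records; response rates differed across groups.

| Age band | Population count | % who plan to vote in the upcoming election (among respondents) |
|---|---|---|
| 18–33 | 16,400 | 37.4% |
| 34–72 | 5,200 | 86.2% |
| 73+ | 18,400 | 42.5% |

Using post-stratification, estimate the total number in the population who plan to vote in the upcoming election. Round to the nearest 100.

Apply each group's respondent rate to its population count:
  18–33: 16,400 × 37.4% = 6133.6
  34–72: 5,200 × 86.2% = 4482.4
  73+: 18,400 × 42.5% = 7820
Estimated total = 18,436 → 18,400.

18,400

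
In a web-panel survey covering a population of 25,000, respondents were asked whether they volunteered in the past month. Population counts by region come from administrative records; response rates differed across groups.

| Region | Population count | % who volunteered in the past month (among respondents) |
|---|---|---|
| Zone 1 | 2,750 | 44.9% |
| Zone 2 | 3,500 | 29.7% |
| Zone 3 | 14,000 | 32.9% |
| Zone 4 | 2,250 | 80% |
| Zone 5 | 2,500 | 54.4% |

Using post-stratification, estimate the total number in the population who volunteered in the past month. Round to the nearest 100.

Each cell contributes its population count × the respondent rate:
  Zone 1: 2,750 × 44.9% = 1234.75
  Zone 2: 3,500 × 29.7% = 1039.5
  Zone 3: 14,000 × 32.9% = 4606
  Zone 4: 2,250 × 80% = 1800
  Zone 5: 2,500 × 54.4% = 1360
Estimated total = 10040.2 → 10,000.

10,000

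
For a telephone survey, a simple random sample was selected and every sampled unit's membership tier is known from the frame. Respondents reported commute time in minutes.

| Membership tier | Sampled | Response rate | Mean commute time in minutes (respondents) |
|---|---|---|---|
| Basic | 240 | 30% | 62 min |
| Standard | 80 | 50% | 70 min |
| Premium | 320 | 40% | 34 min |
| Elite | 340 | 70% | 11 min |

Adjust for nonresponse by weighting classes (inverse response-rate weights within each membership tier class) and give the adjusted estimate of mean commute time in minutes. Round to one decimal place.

35.8

Each respondent's weight = sampled/responded in their class; summing within a class gives n_sampled, so:
  Basic: 240 × 62 = 14,880
  Standard: 80 × 70 = 5600
  Premium: 320 × 34 = 10,880
  Elite: 340 × 11 = 3740
Adjusted estimate = 35,100 / 980 = 35.8163 → 35.8.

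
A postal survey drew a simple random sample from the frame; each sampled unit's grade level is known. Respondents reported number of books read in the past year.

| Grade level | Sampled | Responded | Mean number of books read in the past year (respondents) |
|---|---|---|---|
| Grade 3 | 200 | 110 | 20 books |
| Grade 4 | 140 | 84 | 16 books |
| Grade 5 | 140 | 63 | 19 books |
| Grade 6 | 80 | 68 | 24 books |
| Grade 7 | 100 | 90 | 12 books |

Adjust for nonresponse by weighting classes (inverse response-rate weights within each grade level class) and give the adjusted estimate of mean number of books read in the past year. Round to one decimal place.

18.2

Response rates by class: Grade 3 110/200 = 55%, Grade 4 84/140 = 60%, Grade 5 63/140 = 45%, Grade 6 68/80 = 85%, Grade 7 90/100 = 90%.
Inverse-response-rate weighting restores each class to its sampled count, so class totals weight by n_sampled:
  Grade 3: 200 × 20 = 4000
  Grade 4: 140 × 16 = 2240
  Grade 5: 140 × 19 = 2660
  Grade 6: 80 × 24 = 1920
  Grade 7: 100 × 12 = 1200
Adjusted estimate = 12,020 / 660 = 18.2121 → 18.2.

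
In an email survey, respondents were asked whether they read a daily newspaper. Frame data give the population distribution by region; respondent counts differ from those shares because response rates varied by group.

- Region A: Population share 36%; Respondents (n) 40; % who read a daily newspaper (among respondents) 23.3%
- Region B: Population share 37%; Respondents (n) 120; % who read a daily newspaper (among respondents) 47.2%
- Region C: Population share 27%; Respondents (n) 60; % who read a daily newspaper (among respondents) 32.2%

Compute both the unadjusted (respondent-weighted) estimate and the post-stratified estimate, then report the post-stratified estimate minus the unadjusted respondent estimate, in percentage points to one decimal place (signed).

Without adjustment, the pooled respondent share is:
  (40/220)×23.3 + (120/220)×47.2 + (60/220)×32.2 = 38.7636%
Reweighting by population region shares:
  0.36×23.3 + 0.37×47.2 + 0.27×32.2 = 34.546%
Difference = 34.546 − 38.7636 = -4.2176 pp.

-4.2 percentage points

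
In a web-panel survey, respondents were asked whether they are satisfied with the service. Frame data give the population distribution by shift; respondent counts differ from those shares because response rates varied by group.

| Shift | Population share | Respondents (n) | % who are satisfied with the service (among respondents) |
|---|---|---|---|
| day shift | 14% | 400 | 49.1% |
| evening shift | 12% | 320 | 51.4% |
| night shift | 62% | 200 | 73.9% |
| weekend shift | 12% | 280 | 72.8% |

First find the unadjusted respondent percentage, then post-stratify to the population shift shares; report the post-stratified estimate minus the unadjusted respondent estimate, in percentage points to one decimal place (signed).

+8.2 percentage points

Naive respondent-only estimate (weights = respondent counts):
  (400/1200)×49.1 + (320/1200)×51.4 + (200/1200)×73.9 + (280/1200)×72.8 = 59.3767%
Post-stratified estimate weights by population shares:
  0.14×49.1 + 0.12×51.4 + 0.62×73.9 + 0.12×72.8 = 67.596%
Difference = 67.596 − 59.3767 = 8.2193 pp.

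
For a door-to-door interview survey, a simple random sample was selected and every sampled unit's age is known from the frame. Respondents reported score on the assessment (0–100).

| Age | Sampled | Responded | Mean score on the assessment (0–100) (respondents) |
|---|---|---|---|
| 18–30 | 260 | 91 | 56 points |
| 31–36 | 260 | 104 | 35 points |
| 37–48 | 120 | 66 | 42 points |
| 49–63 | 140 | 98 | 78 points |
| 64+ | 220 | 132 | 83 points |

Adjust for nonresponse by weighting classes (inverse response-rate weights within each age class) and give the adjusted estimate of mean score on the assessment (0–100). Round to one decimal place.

57.9

Class response rates: 18–30 91/260 = 35%, 31–36 104/260 = 40%, 37–48 66/120 = 55%, 49–63 98/140 = 70%, 64+ 132/220 = 60%.
Each respondent's weight = sampled/responded in their class; summing within a class gives n_sampled, so:
  18–30: 260 × 56 = 14,560
  31–36: 260 × 35 = 9100
  37–48: 120 × 42 = 5040
  49–63: 140 × 78 = 10,920
  64+: 220 × 83 = 18,260
Adjusted estimate = 57,880 / 1,000 = 57.88 → 57.9.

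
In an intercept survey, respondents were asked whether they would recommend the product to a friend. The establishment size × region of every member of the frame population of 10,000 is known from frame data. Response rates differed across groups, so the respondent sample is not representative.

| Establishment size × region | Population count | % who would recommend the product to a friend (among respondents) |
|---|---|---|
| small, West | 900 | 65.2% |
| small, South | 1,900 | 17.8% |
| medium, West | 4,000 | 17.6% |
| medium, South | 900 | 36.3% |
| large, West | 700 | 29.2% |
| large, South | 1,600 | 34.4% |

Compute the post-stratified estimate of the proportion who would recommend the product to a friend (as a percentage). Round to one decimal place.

Reweight to the known establishment size × region distribution:
  small, West: (900/10,000) × 65.2 = 5.868
  small, South: (1,900/10,000) × 17.8 = 3.382
  medium, West: (4,000/10,000) × 17.6 = 7.04
  medium, South: (900/10,000) × 36.3 = 3.267
  large, West: (700/10,000) × 29.2 = 2.044
  large, South: (1,600/10,000) × 34.4 = 5.504
Post-stratified estimate = 27.105 → 27.1%.

27.1%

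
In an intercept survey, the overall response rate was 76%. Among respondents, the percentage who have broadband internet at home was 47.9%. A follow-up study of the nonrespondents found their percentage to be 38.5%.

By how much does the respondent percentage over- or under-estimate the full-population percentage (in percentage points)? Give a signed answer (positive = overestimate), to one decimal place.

Nonresponse fraction = 1 − 0.76 = 0.24.
Bias = (nonresponse fraction) × (respondent percentage − nonrespondent percentage)
     = 0.24 × (47.9 − 38.5) = 0.24 × 9.4 = 2.256.

+2.3 percentage points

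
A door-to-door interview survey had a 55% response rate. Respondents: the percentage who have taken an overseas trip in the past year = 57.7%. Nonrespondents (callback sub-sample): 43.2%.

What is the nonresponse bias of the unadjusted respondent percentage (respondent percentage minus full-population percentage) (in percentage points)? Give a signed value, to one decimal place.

Nonresponse fraction = 1 − 0.55 = 0.45.
Bias = (nonresponse fraction) × (respondent percentage − nonrespondent percentage)
     = 0.45 × (57.7 − 43.2) = 0.45 × 14.5 = 6.525.

+6.5 percentage points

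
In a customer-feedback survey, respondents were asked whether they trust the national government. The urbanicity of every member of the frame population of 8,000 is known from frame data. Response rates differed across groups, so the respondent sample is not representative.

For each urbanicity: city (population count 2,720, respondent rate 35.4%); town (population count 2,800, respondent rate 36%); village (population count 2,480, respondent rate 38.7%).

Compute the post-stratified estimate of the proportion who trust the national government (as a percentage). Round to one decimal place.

Post-stratification weights by population share, not respondent share:
  city: (2,720/8,000) × 35.4 = 12.036
  town: (2,800/8,000) × 36 = 12.6
  village: (2,480/8,000) × 38.7 = 11.997
Post-stratified estimate = 36.633 → 36.6%.

36.6%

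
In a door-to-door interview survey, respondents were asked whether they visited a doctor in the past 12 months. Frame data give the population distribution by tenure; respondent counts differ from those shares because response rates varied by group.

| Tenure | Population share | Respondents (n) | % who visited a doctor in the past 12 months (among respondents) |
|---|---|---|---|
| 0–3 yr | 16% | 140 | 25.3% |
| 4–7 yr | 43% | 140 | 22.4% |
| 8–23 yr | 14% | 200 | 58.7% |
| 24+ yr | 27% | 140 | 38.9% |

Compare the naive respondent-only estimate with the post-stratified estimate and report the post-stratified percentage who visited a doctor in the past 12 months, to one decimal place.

32.4%

Without adjustment, the pooled respondent share is:
  (140/620)×25.3 + (140/620)×22.4 + (200/620)×58.7 + (140/620)×38.9 = 38.4903%
Reweighting by population tenure shares:
  0.16×25.3 + 0.43×22.4 + 0.14×58.7 + 0.27×38.9 = 32.401%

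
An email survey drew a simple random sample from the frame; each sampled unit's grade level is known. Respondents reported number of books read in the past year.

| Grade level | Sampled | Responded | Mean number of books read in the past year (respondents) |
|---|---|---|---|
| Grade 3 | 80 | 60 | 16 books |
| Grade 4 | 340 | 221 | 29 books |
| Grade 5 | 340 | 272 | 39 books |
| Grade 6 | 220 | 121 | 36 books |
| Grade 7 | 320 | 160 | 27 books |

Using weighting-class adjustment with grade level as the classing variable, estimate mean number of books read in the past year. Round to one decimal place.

Class response rates: Grade 3 60/80 = 75%, Grade 4 221/340 = 65%, Grade 5 272/340 = 80%, Grade 6 121/220 = 55%, Grade 7 160/320 = 50%.
With weight = n_sampled/n_responded per class, the weighted class total is n_sampled:
  Grade 3: 80 × 16 = 1280
  Grade 4: 340 × 29 = 9860
  Grade 5: 340 × 39 = 13,260
  Grade 6: 220 × 36 = 7920
  Grade 7: 320 × 27 = 8640
Adjusted estimate = 40,960 / 1,300 = 31.5077 → 31.5.

31.5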